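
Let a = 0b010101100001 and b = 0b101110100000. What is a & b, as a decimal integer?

288

a = 010101100001
b = 101110100000
AND → 000100100000 = 288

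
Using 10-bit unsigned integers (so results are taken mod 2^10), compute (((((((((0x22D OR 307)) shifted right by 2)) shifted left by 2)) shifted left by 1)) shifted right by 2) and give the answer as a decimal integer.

0x22D = 1000101101
307 = 0100110011
→ OR → 1100111111 = 831
→ shifted right by 2 → 0011001111 = 207
→ shifted left by 2 (mod 2^10) → 1100111100 = 828
→ shifted left by 1 (mod 2^10) → 1001111000 = 632
→ shifted right by 2 → 0010011110 = 158

158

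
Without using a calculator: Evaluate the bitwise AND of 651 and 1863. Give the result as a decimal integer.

515

651 = 01010001011
1863 = 11101000111
AND → 01000000011 = 515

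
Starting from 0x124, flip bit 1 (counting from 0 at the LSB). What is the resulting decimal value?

x = 000100100100
bit 1 is currently 0; toggle it via x ^ (1 << 1) = x ^ 2
→ 000100100110 = 294

294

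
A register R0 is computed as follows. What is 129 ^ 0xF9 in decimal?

120

129 = 10000001
0xF9 = 11111001
XOR → 01111000 = 120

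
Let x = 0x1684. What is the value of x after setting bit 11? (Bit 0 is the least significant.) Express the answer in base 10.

x = 1011010000100
bit 11 is currently 0; set it via x | (1 << 11) = x | 2048
→ 1111010000100 = 7812

7812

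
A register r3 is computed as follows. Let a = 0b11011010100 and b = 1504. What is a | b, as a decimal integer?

2036

a = 11011010100
1504 = 10111100000
 OR → 11111110100 = 2036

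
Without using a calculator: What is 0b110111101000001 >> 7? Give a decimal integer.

222

x = 110111101000001
shift right by 7 → 000000011011110 = 222
(equivalently, floor(28481 / 128))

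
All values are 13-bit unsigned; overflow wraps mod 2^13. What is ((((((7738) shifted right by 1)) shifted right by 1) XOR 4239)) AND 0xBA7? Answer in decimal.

7738 = 1111000111010
→ shifted right by 1 → 0111100011101 = 3869
→ shifted right by 1 → 0011110001110 = 1934
4239 = 1000010001111
→ XOR → 1011100000001 = 5889
0xBA7 = 0101110100111
→ AND → 0001100000001 = 769

769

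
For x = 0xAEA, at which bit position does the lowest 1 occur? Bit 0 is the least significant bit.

0xAEA = 101011101010
Trailing zeros: 1, so the lowest set bit is bit 1 (value 2).

1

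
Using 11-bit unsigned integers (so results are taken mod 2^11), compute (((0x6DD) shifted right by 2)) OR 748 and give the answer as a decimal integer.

0x6DD = 11011011101
→ shifted right by 2 → 00110110111 = 439
748 = 01011101100
→ OR → 01111111111 = 1023

1023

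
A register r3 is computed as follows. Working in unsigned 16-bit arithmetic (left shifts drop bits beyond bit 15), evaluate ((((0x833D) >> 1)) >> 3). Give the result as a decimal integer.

0x833D = 1000001100111101
→ >> 1 → 0100000110011110 = 16798
→ >> 3 → 0000100000110011 = 2099

2099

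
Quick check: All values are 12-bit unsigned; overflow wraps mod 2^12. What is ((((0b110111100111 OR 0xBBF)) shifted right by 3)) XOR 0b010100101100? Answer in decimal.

0b110111100111 = 110111100111
0xBBF = 101110111111
→ OR → 111111111111 = 4095
→ shifted right by 3 → 000111111111 = 511
0b010100101100 = 010100101100
→ XOR → 010011010011 = 1235

1235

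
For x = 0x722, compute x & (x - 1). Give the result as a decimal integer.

1824

x = 11100100010 = 1826
x - 1 = 11100100001
AND   = 11100100000 = 1824
(x & (x - 1) clears the lowest set bit of x.)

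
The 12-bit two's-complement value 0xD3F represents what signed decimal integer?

pattern = 110100111111 (MSB is 1 ⇒ negative)
Invert: 001011000000, add 1 → 001011000001 = 705, so the value is -705.
(Equivalently: 3391 - 2^12 = 3391 - 4096 = -705.)

-705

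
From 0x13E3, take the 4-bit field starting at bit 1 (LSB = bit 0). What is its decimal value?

v = 001001111100011
Shift right by 1: 00100111110001
Mask low 4 bits: 0001 = 1

1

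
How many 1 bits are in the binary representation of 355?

355 = 101100011
Count the 1s: 1 + 1 + 1 + 1 + 1 = 5

5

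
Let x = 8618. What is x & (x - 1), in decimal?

8616

x = 10000110101010 = 8618
x - 1 = 10000110101001
AND   = 10000110101000 = 8616
(x & (x - 1) clears the lowest set bit of x.)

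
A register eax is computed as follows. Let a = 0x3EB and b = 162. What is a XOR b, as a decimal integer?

0x3EB = 1111101011
162 = 0010100010
XOR → 1101001001 = 841

841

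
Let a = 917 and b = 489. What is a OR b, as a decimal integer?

917 = 1110010101
489 = 0111101001
 OR → 1111111101 = 1021

1021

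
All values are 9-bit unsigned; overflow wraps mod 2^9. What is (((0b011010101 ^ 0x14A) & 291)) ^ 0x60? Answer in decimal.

355

0b011010101 = 011010101
0x14A = 101001010
→ ^ → 110011111 = 415
291 = 100100011
→ & → 100000011 = 259
0x60 = 001100000
→ ^ → 101100011 = 355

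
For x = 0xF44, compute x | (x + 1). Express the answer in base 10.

3909

x = 111101000100 = 3908
x + 1 = 111101000101
OR    = 111101000101 = 3909
(x | (x + 1) sets the lowest cleared bit.)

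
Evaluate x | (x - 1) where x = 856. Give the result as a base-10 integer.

x = 1101011000 = 856
x - 1 = 1101010111
OR    = 1101011111 = 863
(x | (x - 1) sets all bits below the lowest set bit.)

863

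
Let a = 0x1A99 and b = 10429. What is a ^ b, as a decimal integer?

12836

0x1A99 = 01101010011001
10429 = 10100010111101
XOR → 11001000100100 = 12836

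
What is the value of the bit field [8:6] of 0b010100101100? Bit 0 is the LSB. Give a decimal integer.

v = 010100101100
Shift right by 6: 010100
Mask low 3 bits: 100 = 4

4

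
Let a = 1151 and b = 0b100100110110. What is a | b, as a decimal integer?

3455

1151 = 010001111111
b = 100100110110
 OR → 110101111111 = 3455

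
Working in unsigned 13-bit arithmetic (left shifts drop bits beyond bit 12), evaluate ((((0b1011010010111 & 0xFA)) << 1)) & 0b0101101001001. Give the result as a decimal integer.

0b1011010010111 = 1011010010111
0xFA = 0000011111010
→ & → 0000010010010 = 146
→ << 1 (mod 2^13) → 0000100100100 = 292
0b0101101001001 = 0101101001001
→ & → 0000100000000 = 256

256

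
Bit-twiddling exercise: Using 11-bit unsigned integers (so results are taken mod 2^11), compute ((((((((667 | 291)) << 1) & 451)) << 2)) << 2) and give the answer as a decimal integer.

1056

667 = 01010011011
291 = 00100100011
→ | → 01110111011 = 955
→ << 1 (mod 2^11) → 11101110110 = 1910
451 = 00111000011
→ & → 00101000010 = 322
→ << 2 (mod 2^11) → 10100001000 = 1288
→ << 2 (mod 2^11) → 10000100000 = 1056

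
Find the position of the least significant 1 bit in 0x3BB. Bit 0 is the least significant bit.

0x3BB = 1110111011
Trailing zeros: 0, so the lowest set bit is bit 0 (value 1).

0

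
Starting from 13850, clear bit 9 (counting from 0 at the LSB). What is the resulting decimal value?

13338

x = 011011000011010
bit 9 is currently 1; clear it via x & ~(1 << 9) = x & ~512
→ 011010000011010 = 13338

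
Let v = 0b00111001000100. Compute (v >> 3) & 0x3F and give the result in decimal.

v = 00111001000100
Shift right by 3: 00111001000
Mask low 6 bits: 001000 = 8

8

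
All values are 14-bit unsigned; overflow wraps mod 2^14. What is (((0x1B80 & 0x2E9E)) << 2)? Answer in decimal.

0x1B80 = 01101110000000
0x2E9E = 10111010011110
→ & → 00101010000000 = 2688
→ << 2 (mod 2^14) → 10101000000000 = 10752

10752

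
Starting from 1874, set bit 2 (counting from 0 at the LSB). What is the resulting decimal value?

1878

x = 11101010010
bit 2 is currently 0; set it via x | (1 << 2) = x | 4
→ 11101010110 = 1878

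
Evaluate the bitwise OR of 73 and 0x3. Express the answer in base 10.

73 = 1001001
0x3 = 0000011
 OR → 1001011 = 75

75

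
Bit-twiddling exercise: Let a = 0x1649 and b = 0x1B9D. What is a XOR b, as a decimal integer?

3540

0x1649 = 1011001001001
0x1B9D = 1101110011101
XOR → 0110111010100 = 3540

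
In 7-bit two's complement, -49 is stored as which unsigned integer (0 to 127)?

79

49 in 7 bits: 0110001
Invert: 1001110
Add 1:  1001111 = 79
(Check: 2^7 - 49 = 128 - 49 = 79.)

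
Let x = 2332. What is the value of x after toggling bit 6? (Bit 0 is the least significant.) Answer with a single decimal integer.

x = 100100011100
bit 6 is currently 0; toggle it via x ^ (1 << 6) = x ^ 64
→ 100101011100 = 2396

2396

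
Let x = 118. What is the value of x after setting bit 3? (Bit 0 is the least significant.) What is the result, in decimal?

x = 01110110
bit 3 is currently 0; set it via x | (1 << 3) = x | 8
→ 01111110 = 126

126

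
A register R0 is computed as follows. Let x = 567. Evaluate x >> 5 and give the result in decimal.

17

567 = 1000110111
shift right by 5 → 0000010001 = 17
(equivalently, floor(567 / 32))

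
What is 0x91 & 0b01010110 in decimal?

16

0x91 = 10010001
b = 01010110
AND → 00010000 = 16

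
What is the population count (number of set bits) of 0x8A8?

0x8A8 = 100010101000
Count the 1s: 1 + 1 + 1 + 1 = 4

4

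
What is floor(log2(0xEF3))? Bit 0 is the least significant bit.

0xEF3 = 111011110011
The topmost 1 is at position 11 (since 2^11 = 2048 ≤ 3827 < 4096).

11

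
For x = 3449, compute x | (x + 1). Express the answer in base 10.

x = 110101111001 = 3449
x + 1 = 110101111010
OR    = 110101111011 = 3451
(x | (x + 1) sets the lowest cleared bit.)

3451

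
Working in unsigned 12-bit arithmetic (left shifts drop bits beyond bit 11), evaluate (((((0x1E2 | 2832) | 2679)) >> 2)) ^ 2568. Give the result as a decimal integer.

2293

0x1E2 = 000111100010
2832 = 101100010000
→ | → 101111110010 = 3058
2679 = 101001110111
→ | → 101111110111 = 3063
→ >> 2 → 001011111101 = 765
2568 = 101000001000
→ ^ → 100011110101 = 2293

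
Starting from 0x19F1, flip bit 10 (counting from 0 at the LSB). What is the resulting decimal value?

7665

x = 001100111110001
bit 10 is currently 0; toggle it via x ^ (1 << 10) = x ^ 1024
→ 001110111110001 = 7665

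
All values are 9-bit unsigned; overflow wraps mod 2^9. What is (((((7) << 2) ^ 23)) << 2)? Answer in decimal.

7 = 000000111
→ << 2 (mod 2^9) → 000011100 = 28
23 = 000010111
→ ^ → 000001011 = 11
→ << 2 (mod 2^9) → 000101100 = 44

44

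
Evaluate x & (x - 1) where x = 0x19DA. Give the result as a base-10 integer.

x = 1100111011010 = 6618
x - 1 = 1100111011001
AND   = 1100111011000 = 6616
(x & (x - 1) clears the lowest set bit of x.)

6616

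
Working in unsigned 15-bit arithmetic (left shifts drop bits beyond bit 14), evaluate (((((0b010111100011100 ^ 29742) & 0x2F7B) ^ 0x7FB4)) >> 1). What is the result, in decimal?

0b010111100011100 = 010111100011100
29742 = 111010000101110
→ ^ → 101101100110010 = 23346
0x2F7B = 010111101111011
→ & → 000101100110010 = 2866
0x7FB4 = 111111110110100
→ ^ → 111010010000110 = 29830
→ >> 1 → 011101001000011 = 14915

14915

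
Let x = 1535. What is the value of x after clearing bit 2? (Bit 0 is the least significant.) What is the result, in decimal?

1531

x = 10111111111
bit 2 is currently 1; clear it via x & ~(1 << 2) = x & ~4
→ 10111111011 = 1531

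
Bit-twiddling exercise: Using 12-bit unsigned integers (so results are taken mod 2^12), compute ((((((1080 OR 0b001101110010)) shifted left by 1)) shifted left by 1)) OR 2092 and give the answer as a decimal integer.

3564

1080 = 010000111000
0b001101110010 = 001101110010
→ OR → 011101111010 = 1914
→ shifted left by 1 (mod 2^12) → 111011110100 = 3828
→ shifted left by 1 (mod 2^12) → 110111101000 = 3560
2092 = 100000101100
→ OR → 110111101100 = 3564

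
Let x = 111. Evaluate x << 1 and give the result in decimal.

222

111 = 01101111
shift left by 1 → 11011110 = 222
(equivalently, 111 × 2^1 = 111 × 2)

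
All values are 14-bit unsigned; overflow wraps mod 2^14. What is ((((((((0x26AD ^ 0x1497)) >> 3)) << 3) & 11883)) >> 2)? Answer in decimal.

2186

0x26AD = 10011010101101
0x1497 = 01010010010111
→ ^ → 11001000111010 = 12858
→ >> 3 → 00011001000111 = 1607
→ << 3 (mod 2^14) → 11001000111000 = 12856
11883 = 10111001101011
→ & → 10001000101000 = 8744
→ >> 2 → 00100010001010 = 2186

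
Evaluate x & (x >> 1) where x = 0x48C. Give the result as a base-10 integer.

x = 10010001100 = 1164
x>>1 = 01001000110
AND  = 00000000100 = 4
(x & (x >> 1) has a 1 wherever x has two consecutive 1 bits.)

4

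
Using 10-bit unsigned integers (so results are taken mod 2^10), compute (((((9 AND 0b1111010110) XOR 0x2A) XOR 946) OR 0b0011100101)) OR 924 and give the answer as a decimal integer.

9 = 0000001001
0b1111010110 = 1111010110
→ AND → 0000000000 = 0
0x2A = 0000101010
→ XOR → 0000101010 = 42
946 = 1110110010
→ XOR → 1110011000 = 920
0b0011100101 = 0011100101
→ OR → 1111111101 = 1021
924 = 1110011100
→ OR → 1111111101 = 1021

1021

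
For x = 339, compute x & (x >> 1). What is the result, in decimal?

1

x = 101010011 = 339
x>>1 = 010101001
AND  = 000000001 = 1
(x & (x >> 1) has a 1 wherever x has two consecutive 1 bits.)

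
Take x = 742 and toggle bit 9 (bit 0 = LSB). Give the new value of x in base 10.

230

x = 0001011100110
bit 9 is currently 1; toggle it via x ^ (1 << 9) = x ^ 512
→ 0000011100110 = 230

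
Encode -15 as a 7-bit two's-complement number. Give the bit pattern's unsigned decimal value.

113

15 in 7 bits: 0001111
Invert: 1110000
Add 1:  1110001 = 113
(Check: 2^7 - 15 = 128 - 15 = 113.)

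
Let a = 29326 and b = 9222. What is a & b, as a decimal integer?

29326 = 111001010001110
9222 = 010010000000110
AND → 010000000000110 = 8198

8198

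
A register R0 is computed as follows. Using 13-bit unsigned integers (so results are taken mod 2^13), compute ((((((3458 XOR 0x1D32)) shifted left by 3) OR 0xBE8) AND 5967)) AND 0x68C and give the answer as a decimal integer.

1544

3458 = 0110110000010
0x1D32 = 1110100110010
→ XOR → 1000010110000 = 4272
→ shifted left by 3 (mod 2^13) → 0010110000000 = 1408
0xBE8 = 0101111101000
→ OR → 0111111101000 = 4072
5967 = 1011101001111
→ AND → 0011101001000 = 1864
0x68C = 0011010001100
→ AND → 0011000001000 = 1544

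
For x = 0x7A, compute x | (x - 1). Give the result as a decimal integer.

x = 1111010 = 122
x - 1 = 1111001
OR    = 1111011 = 123
(x | (x - 1) sets all bits below the lowest set bit.)

123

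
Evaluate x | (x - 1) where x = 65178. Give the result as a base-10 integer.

x = 1111111010011010 = 65178
x - 1 = 1111111010011001
OR    = 1111111010011011 = 65179
(x | (x - 1) sets all bits below the lowest set bit.)

65179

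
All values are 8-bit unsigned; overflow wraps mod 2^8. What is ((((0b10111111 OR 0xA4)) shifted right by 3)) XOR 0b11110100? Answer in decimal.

0b10111111 = 10111111
0xA4 = 10100100
→ OR → 10111111 = 191
→ shifted right by 3 → 00010111 = 23
0b11110100 = 11110100
→ XOR → 11100011 = 227

227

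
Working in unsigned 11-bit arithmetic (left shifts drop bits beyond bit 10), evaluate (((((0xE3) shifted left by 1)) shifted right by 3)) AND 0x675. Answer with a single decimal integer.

48

0xE3 = 00011100011
→ shifted left by 1 (mod 2^11) → 00111000110 = 454
→ shifted right by 3 → 00000111000 = 56
0x675 = 11001110101
→ AND → 00000110000 = 48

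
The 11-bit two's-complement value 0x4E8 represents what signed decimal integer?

-792

pattern = 10011101000 (MSB is 1 ⇒ negative)
Invert: 01100010111, add 1 → 01100011000 = 792, so the value is -792.
(Equivalently: 1256 - 2^11 = 1256 - 2048 = -792.)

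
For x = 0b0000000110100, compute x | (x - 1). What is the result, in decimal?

x = 110100 = 52
x - 1 = 110011
OR    = 110111 = 55
(x | (x - 1) sets all bits below the lowest set bit.)

55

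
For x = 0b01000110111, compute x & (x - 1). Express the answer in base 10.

566

x = 1000110111 = 567
x - 1 = 1000110110
AND   = 1000110110 = 566
(x & (x - 1) clears the lowest set bit of x.)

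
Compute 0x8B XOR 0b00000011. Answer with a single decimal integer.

0x8B = 10001011
b = 00000011
XOR → 10001000 = 136

136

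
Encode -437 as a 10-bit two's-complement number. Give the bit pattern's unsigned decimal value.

587

437 in 10 bits: 0110110101
Invert: 1001001010
Add 1:  1001001011 = 587
(Check: 2^10 - 437 = 1024 - 437 = 587.)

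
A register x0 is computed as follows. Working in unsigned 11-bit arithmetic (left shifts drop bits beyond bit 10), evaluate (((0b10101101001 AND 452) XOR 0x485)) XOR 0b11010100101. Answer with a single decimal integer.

0b10101101001 = 10101101001
452 = 00111000100
→ AND → 00101000000 = 320
0x485 = 10010000101
→ XOR → 10111000101 = 1477
0b11010100101 = 11010100101
→ XOR → 01101100000 = 864

864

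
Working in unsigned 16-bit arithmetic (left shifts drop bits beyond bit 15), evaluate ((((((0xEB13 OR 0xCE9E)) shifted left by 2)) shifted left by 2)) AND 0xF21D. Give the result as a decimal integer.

61456

0xEB13 = 1110101100010011
0xCE9E = 1100111010011110
→ OR → 1110111110011111 = 61343
→ shifted left by 2 (mod 2^16) → 1011111001111100 = 48764
→ shifted left by 2 (mod 2^16) → 1111100111110000 = 63984
0xF21D = 1111001000011101
→ AND → 1111000000010000 = 61456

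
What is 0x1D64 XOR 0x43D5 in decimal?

24241

0x1D64 = 001110101100100
0x43D5 = 100001111010101
XOR → 101111010110001 = 24241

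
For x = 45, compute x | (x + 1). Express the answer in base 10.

x = 101101 = 45
x + 1 = 101110
OR    = 101111 = 47
(x | (x + 1) sets the lowest cleared bit.)

47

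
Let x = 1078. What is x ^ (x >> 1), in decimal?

1581

x = 10000110110 = 1078
x>>1 = 01000011011
XOR  = 11000101101 = 1581
(x ^ (x >> 1) gives the standard binary-reflected Gray code of x.)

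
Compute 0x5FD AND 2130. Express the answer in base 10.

80

0x5FD = 010111111101
2130 = 100001010010
AND → 000001010000 = 80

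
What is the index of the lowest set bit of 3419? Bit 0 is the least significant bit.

3419 = 110101011011
Trailing zeros: 0, so the lowest set bit is bit 0 (value 1).

0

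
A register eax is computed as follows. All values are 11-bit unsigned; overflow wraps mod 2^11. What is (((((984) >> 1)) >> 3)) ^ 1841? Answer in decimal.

1804

984 = 01111011000
→ >> 1 → 00111101100 = 492
→ >> 3 → 00000111101 = 61
1841 = 11100110001
→ ^ → 11100001100 = 1804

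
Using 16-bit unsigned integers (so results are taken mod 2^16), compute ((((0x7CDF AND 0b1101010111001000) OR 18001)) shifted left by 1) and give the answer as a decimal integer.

0x7CDF = 0111110011011111
0b1101010111001000 = 1101010111001000
→ AND → 0101010011001000 = 21704
18001 = 0100011001010001
→ OR → 0101011011011001 = 22233
→ shifted left by 1 (mod 2^16) → 1010110110110010 = 44466

44466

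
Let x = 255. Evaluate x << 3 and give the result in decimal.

255 = 00011111111
shift left by 3 → 11111111000 = 2040
(equivalently, 255 × 2^3 = 255 × 8)

2040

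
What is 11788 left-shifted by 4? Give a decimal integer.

11788 = 000010111000001100
shift left by 4 → 101110000011000000 = 188608
(equivalently, 11788 × 2^4 = 11788 × 16)

188608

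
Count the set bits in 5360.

5360 = 1010011110000
Count the 1s: 1 + 1 + 1 + 1 + 1 + 1 = 6

6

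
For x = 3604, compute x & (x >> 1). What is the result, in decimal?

x = 111000010100 = 3604
x>>1 = 011100001010
AND  = 011000000000 = 1536
(x & (x >> 1) has a 1 wherever x has two consecutive 1 bits.)

1536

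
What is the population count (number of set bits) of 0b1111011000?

n = 1111011000
Count the 1s: 1 + 1 + 1 + 1 + 1 + 1 = 6

6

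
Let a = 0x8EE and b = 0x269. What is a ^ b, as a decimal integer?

2695

0x8EE = 100011101110
0x269 = 001001101001
XOR → 101010000111 = 2695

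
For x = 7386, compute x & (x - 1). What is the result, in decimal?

x = 1110011011010 = 7386
x - 1 = 1110011011001
AND   = 1110011011000 = 7384
(x & (x - 1) clears the lowest set bit of x.)

7384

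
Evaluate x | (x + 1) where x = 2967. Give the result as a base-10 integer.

x = 101110010111 = 2967
x + 1 = 101110011000
OR    = 101110011111 = 2975
(x | (x + 1) sets the lowest cleared bit.)

2975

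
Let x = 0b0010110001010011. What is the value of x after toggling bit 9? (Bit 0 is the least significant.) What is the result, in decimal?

11859

x = 0010110001010011
bit 9 is currently 0; toggle it via x ^ (1 << 9) = x ^ 512
→ 0010111001010011 = 11859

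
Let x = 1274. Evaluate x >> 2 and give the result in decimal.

318

1274 = 10011111010
shift right by 2 → 00100111110 = 318
(equivalently, floor(1274 / 4))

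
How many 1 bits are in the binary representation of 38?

3

38 = 100110
Count the 1s: 1 + 1 + 1 = 3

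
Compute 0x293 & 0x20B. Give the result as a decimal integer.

0x293 = 1010010011
0x20B = 1000001011
AND → 1000000011 = 515

515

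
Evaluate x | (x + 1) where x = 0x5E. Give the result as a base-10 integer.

95

x = 1011110 = 94
x + 1 = 1011111
OR    = 1011111 = 95
(x | (x + 1) sets the lowest cleared bit.)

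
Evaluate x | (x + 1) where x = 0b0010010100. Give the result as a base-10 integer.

149

x = 10010100 = 148
x + 1 = 10010101
OR    = 10010101 = 149
(x | (x + 1) sets the lowest cleared bit.)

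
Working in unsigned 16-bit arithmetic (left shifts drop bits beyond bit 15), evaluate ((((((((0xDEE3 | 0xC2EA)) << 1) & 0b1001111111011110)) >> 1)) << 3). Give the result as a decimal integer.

0xDEE3 = 1101111011100011
0xC2EA = 1100001011101010
→ | → 1101111011101011 = 57067
→ << 1 (mod 2^16) → 1011110111010110 = 48598
0b1001111111011110 = 1001111111011110
→ & → 1001110111010110 = 40406
→ >> 1 → 0100111011101011 = 20203
→ << 3 (mod 2^16) → 0111011101011000 = 30552

30552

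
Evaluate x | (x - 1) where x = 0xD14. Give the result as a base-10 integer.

3351

x = 110100010100 = 3348
x - 1 = 110100010011
OR    = 110100010111 = 3351
(x | (x - 1) sets all bits below the lowest set bit.)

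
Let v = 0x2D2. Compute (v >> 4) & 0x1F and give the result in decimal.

v = 1011010010
Shift right by 4: 101101
Mask low 5 bits: 01101 = 13

13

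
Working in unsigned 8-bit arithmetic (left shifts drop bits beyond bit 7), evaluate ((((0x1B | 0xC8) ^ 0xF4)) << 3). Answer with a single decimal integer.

0x1B = 00011011
0xC8 = 11001000
→ | → 11011011 = 219
0xF4 = 11110100
→ ^ → 00101111 = 47
→ << 3 (mod 2^8) → 01111000 = 120

120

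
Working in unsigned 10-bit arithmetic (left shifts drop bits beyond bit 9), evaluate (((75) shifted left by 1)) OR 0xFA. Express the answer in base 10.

75 = 0001001011
→ shifted left by 1 (mod 2^10) → 0010010110 = 150
0xFA = 0011111010
→ OR → 0011111110 = 254

254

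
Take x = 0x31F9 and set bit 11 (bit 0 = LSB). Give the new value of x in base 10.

x = 11000111111001
bit 11 is currently 0; set it via x | (1 << 11) = x | 2048
→ 11100111111001 = 14841

14841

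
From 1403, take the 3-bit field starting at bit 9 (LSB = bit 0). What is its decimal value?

2

v = 010101111011
Shift right by 9: 010
Mask low 3 bits: 010 = 2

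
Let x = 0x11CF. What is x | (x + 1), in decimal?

4575

x = 1000111001111 = 4559
x + 1 = 1000111010000
OR    = 1000111011111 = 4575
(x | (x + 1) sets the lowest cleared bit.)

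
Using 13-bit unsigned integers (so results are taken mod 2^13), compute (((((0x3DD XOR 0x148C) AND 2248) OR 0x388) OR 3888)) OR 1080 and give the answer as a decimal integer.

0x3DD = 0001111011101
0x148C = 1010010001100
→ XOR → 1011101010001 = 5969
2248 = 0100011001000
→ AND → 0000001000000 = 64
0x388 = 0001110001000
→ OR → 0001111001000 = 968
3888 = 0111100110000
→ OR → 0111111111000 = 4088
1080 = 0010000111000
→ OR → 0111111111000 = 4088

4088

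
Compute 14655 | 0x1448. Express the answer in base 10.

14655 = 11100100111111
0x1448 = 01010001001000
 OR → 11110101111111 = 15743

15743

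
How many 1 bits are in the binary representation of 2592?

2592 = 101000100000
Count the 1s: 1 + 1 + 1 = 3

3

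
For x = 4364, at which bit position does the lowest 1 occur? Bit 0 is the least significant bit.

2

4364 = 1000100001100
Trailing zeros: 2, so the lowest set bit is bit 2 (value 4).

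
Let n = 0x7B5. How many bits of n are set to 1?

0x7B5 = 11110110101
Count the 1s: 1 + 1 + 1 + 1 + 1 + 1 + 1 + 1 = 8

8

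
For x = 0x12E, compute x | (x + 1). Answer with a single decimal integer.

x = 100101110 = 302
x + 1 = 100101111
OR    = 100101111 = 303
(x | (x + 1) sets the lowest cleared bit.)

303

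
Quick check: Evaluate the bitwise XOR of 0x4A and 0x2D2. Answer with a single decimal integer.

664

0x4A = 0001001010
0x2D2 = 1011010010
XOR → 1010011000 = 664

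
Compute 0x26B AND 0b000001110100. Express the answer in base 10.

96

0x26B = 1001101011
b = 0001110100
AND → 0001100000 = 96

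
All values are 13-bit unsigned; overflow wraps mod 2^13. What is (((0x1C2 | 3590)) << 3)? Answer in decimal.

0x1C2 = 0000111000010
3590 = 0111000000110
→ | → 0111111000110 = 4038
→ << 3 (mod 2^13) → 1111000110000 = 7728

7728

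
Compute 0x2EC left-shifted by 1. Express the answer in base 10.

0x2EC = 01011101100
shift left by 1 → 10111011000 = 1496
(equivalently, 748 × 2^1 = 748 × 2)

1496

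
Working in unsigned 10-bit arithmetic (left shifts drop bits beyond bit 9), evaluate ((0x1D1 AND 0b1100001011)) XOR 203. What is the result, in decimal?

458

0x1D1 = 0111010001
0b1100001011 = 1100001011
→ AND → 0100000001 = 257
203 = 0011001011
→ XOR → 0111001010 = 458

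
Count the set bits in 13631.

13631 = 11010100111111
Count the 1s: 1 + 1 + 1 + 1 + 1 + 1 + 1 + 1 + 1 + 1 = 10

10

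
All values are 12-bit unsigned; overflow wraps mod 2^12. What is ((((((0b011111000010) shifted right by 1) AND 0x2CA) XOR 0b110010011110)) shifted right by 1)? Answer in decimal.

0b011111000010 = 011111000010
→ shifted right by 1 → 001111100001 = 993
0x2CA = 001011001010
→ AND → 001011000000 = 704
0b110010011110 = 110010011110
→ XOR → 111001011110 = 3678
→ shifted right by 1 → 011100101111 = 1839

1839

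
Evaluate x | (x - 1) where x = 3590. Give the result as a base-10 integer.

3591

x = 111000000110 = 3590
x - 1 = 111000000101
OR    = 111000000111 = 3591
(x | (x - 1) sets all bits below the lowest set bit.)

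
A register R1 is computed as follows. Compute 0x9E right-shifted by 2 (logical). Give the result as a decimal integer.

39

0x9E = 10011110
shift right by 2 → 00100111 = 39
(equivalently, floor(158 / 4))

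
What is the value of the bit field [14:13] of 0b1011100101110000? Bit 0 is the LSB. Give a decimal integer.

1

v = 1011100101110000
Shift right by 13: 101
Mask low 2 bits: 01 = 1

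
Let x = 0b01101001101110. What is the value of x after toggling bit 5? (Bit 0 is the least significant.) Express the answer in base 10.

6734

x = 01101001101110
bit 5 is currently 1; toggle it via x ^ (1 << 5) = x ^ 32
→ 01101001001110 = 6734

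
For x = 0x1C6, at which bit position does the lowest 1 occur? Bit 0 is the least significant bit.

0x1C6 = 111000110
Trailing zeros: 1, so the lowest set bit is bit 1 (value 2).

1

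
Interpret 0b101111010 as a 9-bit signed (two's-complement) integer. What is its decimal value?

-134

pattern = 101111010 (MSB is 1 ⇒ negative)
Invert: 010000101, add 1 → 010000110 = 134, so the value is -134.
(Equivalently: 378 - 2^9 = 378 - 512 = -134.)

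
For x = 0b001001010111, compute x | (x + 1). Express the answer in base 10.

x = 1001010111 = 599
x + 1 = 1001011000
OR    = 1001011111 = 607
(x | (x + 1) sets the lowest cleared bit.)

607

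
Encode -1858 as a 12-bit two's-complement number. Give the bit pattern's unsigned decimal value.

1858 in 12 bits: 011101000010
Invert: 100010111101
Add 1:  100010111110 = 2238
(Check: 2^12 - 1858 = 4096 - 1858 = 2238.)

2238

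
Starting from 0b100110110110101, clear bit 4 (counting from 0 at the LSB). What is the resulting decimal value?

19877

x = 100110110110101
bit 4 is currently 1; clear it via x & ~(1 << 4) = x & ~16
→ 100110110100101 = 19877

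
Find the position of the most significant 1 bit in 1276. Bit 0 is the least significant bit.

1276 = 10011111100
The topmost 1 is at position 10 (since 2^10 = 1024 ≤ 1276 < 2048).

10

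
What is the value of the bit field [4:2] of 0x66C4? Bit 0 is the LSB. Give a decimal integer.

1

v = 110011011000100
Shift right by 2: 1100110110001
Mask low 3 bits: 001 = 1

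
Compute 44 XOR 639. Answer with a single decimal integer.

595

44 = 0000101100
639 = 1001111111
XOR → 1001010011 = 595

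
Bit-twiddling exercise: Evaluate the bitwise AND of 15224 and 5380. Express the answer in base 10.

15224 = 11101101111000
5380 = 01010100000100
AND → 01000100000000 = 4352

4352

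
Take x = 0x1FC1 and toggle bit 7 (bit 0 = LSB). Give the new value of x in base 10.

x = 001111111000001
bit 7 is currently 1; toggle it via x ^ (1 << 7) = x ^ 128
→ 001111101000001 = 8001

8001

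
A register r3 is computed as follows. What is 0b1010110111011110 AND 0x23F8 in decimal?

a = 1010110111011110
0x23F8 = 0010001111111000
AND → 0010000111011000 = 8664

8664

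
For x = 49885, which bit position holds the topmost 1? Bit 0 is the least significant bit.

49885 = 1100001011011101
The topmost 1 is at position 15 (since 2^15 = 32768 ≤ 49885 < 65536).

15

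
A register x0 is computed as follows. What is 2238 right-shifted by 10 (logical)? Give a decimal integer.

2238 = 100010111110
shift right by 10 → 000000000010 = 2
(equivalently, floor(2238 / 1024))

2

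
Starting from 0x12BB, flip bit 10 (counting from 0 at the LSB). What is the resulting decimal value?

x = 1001010111011
bit 10 is currently 0; toggle it via x ^ (1 << 10) = x ^ 1024
→ 1011010111011 = 5819

5819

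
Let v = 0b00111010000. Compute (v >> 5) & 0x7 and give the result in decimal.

v = 00111010000
Shift right by 5: 001110
Mask low 3 bits: 110 = 6

6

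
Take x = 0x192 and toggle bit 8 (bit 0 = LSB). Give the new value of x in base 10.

146

x = 110010010
bit 8 is currently 1; toggle it via x ^ (1 << 8) = x ^ 256
→ 010010010 = 146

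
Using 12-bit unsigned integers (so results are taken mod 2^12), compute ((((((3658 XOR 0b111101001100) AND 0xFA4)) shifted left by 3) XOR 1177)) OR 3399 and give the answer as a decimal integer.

3583

3658 = 111001001010
0b111101001100 = 111101001100
→ XOR → 000100000110 = 262
0xFA4 = 111110100100
→ AND → 000100000100 = 260
→ shifted left by 3 (mod 2^12) → 100000100000 = 2080
1177 = 010010011001
→ XOR → 110010111001 = 3257
3399 = 110101000111
→ OR → 110111111111 = 3583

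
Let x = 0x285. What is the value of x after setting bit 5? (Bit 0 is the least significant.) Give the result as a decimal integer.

677

x = 01010000101
bit 5 is currently 0; set it via x | (1 << 5) = x | 32
→ 01010100101 = 677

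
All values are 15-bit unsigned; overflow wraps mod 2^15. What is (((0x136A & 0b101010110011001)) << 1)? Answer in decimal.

8720

0x136A = 001001101101010
0b101010110011001 = 101010110011001
→ & → 001000100001000 = 4360
→ << 1 (mod 2^15) → 010001000010000 = 8720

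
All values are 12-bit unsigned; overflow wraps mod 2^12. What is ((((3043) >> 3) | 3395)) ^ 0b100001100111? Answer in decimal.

3043 = 101111100011
→ >> 3 → 000101111100 = 380
3395 = 110101000011
→ | → 110101111111 = 3455
0b100001100111 = 100001100111
→ ^ → 010100011000 = 1304

1304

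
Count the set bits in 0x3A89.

7

0x3A89 = 11101010001001
Count the 1s: 1 + 1 + 1 + 1 + 1 + 1 + 1 = 7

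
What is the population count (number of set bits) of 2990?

2990 = 101110101110
Count the 1s: 1 + 1 + 1 + 1 + 1 + 1 + 1 + 1 = 8

8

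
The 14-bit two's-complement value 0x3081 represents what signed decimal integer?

pattern = 11000010000001 (MSB is 1 ⇒ negative)
Invert: 00111101111110, add 1 → 00111101111111 = 3967, so the value is -3967.
(Equivalently: 12417 - 2^14 = 12417 - 16384 = -3967.)

-3967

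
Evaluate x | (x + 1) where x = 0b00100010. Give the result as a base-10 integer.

35

x = 100010 = 34
x + 1 = 100011
OR    = 100011 = 35
(x | (x + 1) sets the lowest cleared bit.)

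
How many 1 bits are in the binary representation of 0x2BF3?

10

0x2BF3 = 10101111110011
Count the 1s: 1 + 1 + 1 + 1 + 1 + 1 + 1 + 1 + 1 + 1 = 10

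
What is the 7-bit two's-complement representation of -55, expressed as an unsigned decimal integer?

73

55 in 7 bits: 0110111
Invert: 1001000
Add 1:  1001001 = 73
(Check: 2^7 - 55 = 128 - 55 = 73.)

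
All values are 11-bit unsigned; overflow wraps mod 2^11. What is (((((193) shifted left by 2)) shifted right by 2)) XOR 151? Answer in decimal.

193 = 00011000001
→ shifted left by 2 (mod 2^11) → 01100000100 = 772
→ shifted right by 2 → 00011000001 = 193
151 = 00010010111
→ XOR → 00001010110 = 86

86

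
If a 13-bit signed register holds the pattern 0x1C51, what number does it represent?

pattern = 1110001010001 (MSB is 1 ⇒ negative)
Invert: 0001110101110, add 1 → 0001110101111 = 943, so the value is -943.
(Equivalently: 7249 - 2^13 = 7249 - 8192 = -943.)

-943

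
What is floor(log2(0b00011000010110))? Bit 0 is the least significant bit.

0b00011000010110 = 11000010110
The topmost 1 is at position 10 (since 2^10 = 1024 ≤ 1558 < 2048).

10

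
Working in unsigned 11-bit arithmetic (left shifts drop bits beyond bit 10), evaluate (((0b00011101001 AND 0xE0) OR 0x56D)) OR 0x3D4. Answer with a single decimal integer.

2045

0b00011101001 = 00011101001
0xE0 = 00011100000
→ AND → 00011100000 = 224
0x56D = 10101101101
→ OR → 10111101101 = 1517
0x3D4 = 01111010100
→ OR → 11111111101 = 2045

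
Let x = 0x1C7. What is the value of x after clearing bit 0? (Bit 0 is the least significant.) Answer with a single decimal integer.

454

x = 000111000111
bit 0 is currently 1; clear it via x & ~(1 << 0) = x & ~1
→ 000111000110 = 454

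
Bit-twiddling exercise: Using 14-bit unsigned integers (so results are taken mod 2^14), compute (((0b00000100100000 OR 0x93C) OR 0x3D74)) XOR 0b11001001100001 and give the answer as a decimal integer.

3869

0b00000100100000 = 00000100100000
0x93C = 00100100111100
→ OR → 00100100111100 = 2364
0x3D74 = 11110101110100
→ OR → 11110101111100 = 15740
0b11001001100001 = 11001001100001
→ XOR → 00111100011101 = 3869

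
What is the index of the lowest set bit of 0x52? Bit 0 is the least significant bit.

1

0x52 = 1010010
Trailing zeros: 1, so the lowest set bit is bit 1 (value 2).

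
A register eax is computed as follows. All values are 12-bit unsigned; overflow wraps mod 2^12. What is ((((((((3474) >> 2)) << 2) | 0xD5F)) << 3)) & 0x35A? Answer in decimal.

3474 = 110110010010
→ >> 2 → 001101100100 = 868
→ << 2 (mod 2^12) → 110110010000 = 3472
0xD5F = 110101011111
→ | → 110111011111 = 3551
→ << 3 (mod 2^12) → 111011111000 = 3832
0x35A = 001101011010
→ & → 001001011000 = 600

600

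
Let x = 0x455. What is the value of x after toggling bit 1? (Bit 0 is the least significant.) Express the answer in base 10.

1111

x = 0010001010101
bit 1 is currently 0; toggle it via x ^ (1 << 1) = x ^ 2
→ 0010001010111 = 1111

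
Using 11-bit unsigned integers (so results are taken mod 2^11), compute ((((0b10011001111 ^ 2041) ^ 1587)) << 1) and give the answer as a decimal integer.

0b10011001111 = 10011001111
2041 = 11111111001
→ ^ → 01100110110 = 822
1587 = 11000110011
→ ^ → 10100000101 = 1285
→ << 1 (mod 2^11) → 01000001010 = 522

522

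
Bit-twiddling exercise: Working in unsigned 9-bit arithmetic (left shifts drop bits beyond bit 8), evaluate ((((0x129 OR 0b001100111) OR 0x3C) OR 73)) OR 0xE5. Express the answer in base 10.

511

0x129 = 100101001
0b001100111 = 001100111
→ OR → 101101111 = 367
0x3C = 000111100
→ OR → 101111111 = 383
73 = 001001001
→ OR → 101111111 = 383
0xE5 = 011100101
→ OR → 111111111 = 511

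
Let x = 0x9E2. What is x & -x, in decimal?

x = 100111100010 = 2530
-x (two's complement) = …011000011110
AND   = 000000000010 = 2
(x & -x isolates the lowest set bit of x.)

2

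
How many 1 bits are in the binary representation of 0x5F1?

7

0x5F1 = 10111110001
Count the 1s: 1 + 1 + 1 + 1 + 1 + 1 + 1 = 7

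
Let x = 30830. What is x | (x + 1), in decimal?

x = 111100001101110 = 30830
x + 1 = 111100001101111
OR    = 111100001101111 = 30831
(x | (x + 1) sets the lowest cleared bit.)

30831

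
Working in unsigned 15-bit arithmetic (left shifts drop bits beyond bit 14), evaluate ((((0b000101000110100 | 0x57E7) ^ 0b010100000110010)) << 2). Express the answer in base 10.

0b000101000110100 = 000101000110100
0x57E7 = 101011111100111
→ | → 101111111110111 = 24567
0b010100000110010 = 010100000110010
→ ^ → 111011111000101 = 30661
→ << 2 (mod 2^15) → 101111100010100 = 24340

24340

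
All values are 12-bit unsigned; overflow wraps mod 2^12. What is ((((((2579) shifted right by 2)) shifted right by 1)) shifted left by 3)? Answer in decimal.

2579 = 101000010011
→ shifted right by 2 → 001010000100 = 644
→ shifted right by 1 → 000101000010 = 322
→ shifted left by 3 (mod 2^12) → 101000010000 = 2576

2576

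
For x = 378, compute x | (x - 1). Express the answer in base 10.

x = 101111010 = 378
x - 1 = 101111001
OR    = 101111011 = 379
(x | (x - 1) sets all bits below the lowest set bit.)

379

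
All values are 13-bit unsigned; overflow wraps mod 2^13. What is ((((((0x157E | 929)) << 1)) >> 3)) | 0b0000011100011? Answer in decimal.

0x157E = 1010101111110
929 = 0001110100001
→ | → 1011111111111 = 6143
→ << 1 (mod 2^13) → 0111111111110 = 4094
→ >> 3 → 0000111111111 = 511
0b0000011100011 = 0000011100011
→ | → 0000111111111 = 511

511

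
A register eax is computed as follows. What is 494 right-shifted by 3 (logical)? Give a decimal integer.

61

494 = 111101110
shift right by 3 → 000111101 = 61
(equivalently, floor(494 / 8))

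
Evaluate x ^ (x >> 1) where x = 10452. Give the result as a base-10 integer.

x = 10100011010100 = 10452
x>>1 = 01010001101010
XOR  = 11110010111110 = 15550
(x ^ (x >> 1) gives the standard binary-reflected Gray code of x.)

15550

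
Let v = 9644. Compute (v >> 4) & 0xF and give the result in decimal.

10

v = 0010010110101100
Shift right by 4: 001001011010
Mask low 4 bits: 1010 = 10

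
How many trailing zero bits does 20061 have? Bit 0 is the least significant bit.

0

20061 = 100111001011101
Trailing zeros: 0, so the lowest set bit is bit 0 (value 1).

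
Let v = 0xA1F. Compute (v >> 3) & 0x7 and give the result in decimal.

3

v = 101000011111
Shift right by 3: 101000011
Mask low 3 bits: 011 = 3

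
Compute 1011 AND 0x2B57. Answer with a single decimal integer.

1011 = 00001111110011
0x2B57 = 10101101010111
AND → 00001101010011 = 851

851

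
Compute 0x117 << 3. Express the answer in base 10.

2232

0x117 = 000100010111
shift left by 3 → 100010111000 = 2232
(equivalently, 279 × 2^3 = 279 × 8)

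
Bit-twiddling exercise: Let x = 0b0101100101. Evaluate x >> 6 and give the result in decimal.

x = 101100101
shift right by 6 → 000000101 = 5
(equivalently, floor(357 / 64))

5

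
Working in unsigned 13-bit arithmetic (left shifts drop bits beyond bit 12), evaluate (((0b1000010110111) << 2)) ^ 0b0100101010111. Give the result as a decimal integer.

0b1000010110111 = 1000010110111
→ << 2 (mod 2^13) → 0001011011100 = 732
0b0100101010111 = 0100101010111
→ ^ → 0101110001011 = 2955

2955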